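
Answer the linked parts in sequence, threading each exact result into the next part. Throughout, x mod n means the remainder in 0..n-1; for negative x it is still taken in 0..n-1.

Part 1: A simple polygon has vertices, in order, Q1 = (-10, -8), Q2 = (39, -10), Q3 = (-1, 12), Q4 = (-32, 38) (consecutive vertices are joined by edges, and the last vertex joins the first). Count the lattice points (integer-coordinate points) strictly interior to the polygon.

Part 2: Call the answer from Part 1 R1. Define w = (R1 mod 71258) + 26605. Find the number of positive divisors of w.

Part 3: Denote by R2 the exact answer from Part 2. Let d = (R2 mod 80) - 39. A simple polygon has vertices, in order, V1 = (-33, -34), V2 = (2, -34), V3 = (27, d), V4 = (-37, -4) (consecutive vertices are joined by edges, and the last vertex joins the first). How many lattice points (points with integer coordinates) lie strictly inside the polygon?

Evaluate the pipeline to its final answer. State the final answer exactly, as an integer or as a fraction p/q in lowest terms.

Part 1: cross terms: (-10*-10 - 39*-8)=412, (39*12 - -1*-10)=458, (-1*38 - -32*12)=346, (-32*-8 - -10*38)=636; twice the area = |1852| = 1852; area = 926; boundary points = 1 + 2 + 1 + 2 = 6; strictly interior points = area - boundary/2 + 1 = 924; answer 924
Part 2: R1 = 924; w = 27529; 27529 is prime, so its only divisors are 1 and 27529; count = 2; answer 2
Part 3: R2 = 2; d = -37; cross terms: (-33*-34 - 2*-34)=1190, (2*-37 - 27*-34)=844, (27*-4 - -37*-37)=-1477, (-37*-34 - -33*-4)=1126; twice the area = |1683| = 1683; area = 1683/2; boundary points = 35 + 1 + 1 + 2 = 39; strictly interior points = area - boundary/2 + 1 = 823; answer 823

823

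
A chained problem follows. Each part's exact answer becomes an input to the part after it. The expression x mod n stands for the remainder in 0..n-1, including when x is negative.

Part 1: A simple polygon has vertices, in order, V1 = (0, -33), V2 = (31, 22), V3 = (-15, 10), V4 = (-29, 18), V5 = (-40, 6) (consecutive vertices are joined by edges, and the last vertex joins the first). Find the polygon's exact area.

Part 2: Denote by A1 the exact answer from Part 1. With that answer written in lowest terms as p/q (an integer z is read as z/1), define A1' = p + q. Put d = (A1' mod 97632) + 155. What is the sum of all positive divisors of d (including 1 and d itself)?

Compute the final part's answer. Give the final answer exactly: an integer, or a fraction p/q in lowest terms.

5940

Part 1: cross terms: (0*22 - 31*-33)=1023, (31*10 - -15*22)=640, (-15*18 - -29*10)=20, (-29*6 - -40*18)=546, (-40*-33 - 0*6)=1320; twice the area = |3549| = 3549; area = 3549/2; answer 3549/2
Part 2: A1 = 3549/2; threaded value p + q = 3551; d = 3706; 3706 = 2 * 17 * 109; sigma = (1 + 2) * (1 + 17) * (1 + 109) = 3 * 18 * 110 = 5940; answer 5940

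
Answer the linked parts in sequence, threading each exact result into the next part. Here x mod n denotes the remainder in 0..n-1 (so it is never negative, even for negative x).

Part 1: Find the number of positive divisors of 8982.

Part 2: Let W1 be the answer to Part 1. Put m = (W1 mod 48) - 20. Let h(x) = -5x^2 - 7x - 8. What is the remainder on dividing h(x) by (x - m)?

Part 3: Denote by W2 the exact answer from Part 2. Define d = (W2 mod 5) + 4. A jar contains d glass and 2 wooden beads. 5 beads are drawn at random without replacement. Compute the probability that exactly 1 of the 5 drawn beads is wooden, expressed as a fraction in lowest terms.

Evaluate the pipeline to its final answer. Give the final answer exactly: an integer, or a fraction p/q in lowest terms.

Part 1: 8982 = 2 * 3^2 * 499; number of divisors = (1+1) * (2+1) * (1+1) = 12; answer 12
Part 2: W1 = 12; m = -8; remainder = value at the root: -5*(-8)^2 - 7*(-8)^1 - 8 = (-320) + (56) + (-8) = -272; answer -272
Part 3: W2 = -272; d = 7; total draws C(9,5) = 126; favorable C(2,1)*C(7,4) = 70; P = 5/9; answer 5/9

5/9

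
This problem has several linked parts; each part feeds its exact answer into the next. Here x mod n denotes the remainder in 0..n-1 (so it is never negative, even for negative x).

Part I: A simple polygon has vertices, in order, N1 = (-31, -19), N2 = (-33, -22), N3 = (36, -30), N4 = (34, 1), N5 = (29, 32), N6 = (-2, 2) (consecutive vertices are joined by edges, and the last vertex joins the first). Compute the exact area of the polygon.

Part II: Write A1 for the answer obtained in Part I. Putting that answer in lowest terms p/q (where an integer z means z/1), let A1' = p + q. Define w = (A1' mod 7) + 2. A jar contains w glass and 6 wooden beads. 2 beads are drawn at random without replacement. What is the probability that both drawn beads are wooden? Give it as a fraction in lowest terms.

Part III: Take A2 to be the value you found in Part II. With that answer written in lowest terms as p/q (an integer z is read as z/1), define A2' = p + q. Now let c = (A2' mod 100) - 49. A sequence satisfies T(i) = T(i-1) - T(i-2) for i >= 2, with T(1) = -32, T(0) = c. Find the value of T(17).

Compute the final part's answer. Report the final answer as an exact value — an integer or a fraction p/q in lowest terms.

-13

Part I: cross terms: (-31*-22 - -33*-19)=55, (-33*-30 - 36*-22)=1782, (36*1 - 34*-30)=1056, (34*32 - 29*1)=1059, (29*2 - -2*32)=122, (-2*-19 - -31*2)=100; twice the area = |4174| = 4174; area = 2087; answer 2087
Part II: A1 = 2087; threaded value p + q = 2088; w = 4; total draws C(10,2) = 45; favorable C(6,2) = 15; P = 1/3; answer 1/3
Part III: A2 = 1/3; threaded value p + q = 4; c = -45; T(2) = 1*(-32) - 1*(-45) = 13; iterating: T(2)=13, T(3)=45, T(4)=32, T(5)=-13, T(6)=-45, T(7)=-32, T(8)=13, T(9)=45, T(10)=32, T(11)=-13, T(12)=-45, T(13)=-32, T(14)=13, T(15)=45, T(16)=32, T(17)=-13; answer -13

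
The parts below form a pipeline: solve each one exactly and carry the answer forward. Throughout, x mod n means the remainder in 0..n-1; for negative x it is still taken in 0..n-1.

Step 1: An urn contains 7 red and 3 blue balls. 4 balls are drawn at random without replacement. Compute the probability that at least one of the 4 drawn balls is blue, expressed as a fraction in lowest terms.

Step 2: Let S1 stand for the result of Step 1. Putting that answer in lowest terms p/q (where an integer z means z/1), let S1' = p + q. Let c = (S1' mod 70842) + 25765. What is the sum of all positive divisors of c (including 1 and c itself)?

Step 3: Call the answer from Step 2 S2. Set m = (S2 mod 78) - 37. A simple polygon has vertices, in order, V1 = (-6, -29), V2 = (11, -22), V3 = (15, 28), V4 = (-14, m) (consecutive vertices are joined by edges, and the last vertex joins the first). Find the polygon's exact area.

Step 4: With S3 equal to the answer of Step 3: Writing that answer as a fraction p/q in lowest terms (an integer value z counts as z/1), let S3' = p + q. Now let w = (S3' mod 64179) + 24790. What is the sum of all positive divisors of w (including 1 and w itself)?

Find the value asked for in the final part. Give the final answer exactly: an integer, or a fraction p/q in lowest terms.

Step 1: total draws C(10,4) = 210; complement C(7,4) = 35; favorable 210 - 35 = 175; P = 5/6; answer 5/6
Step 2: S1 = 5/6; threaded value p + q = 11; c = 25776; 25776 = 2^4 * 3^2 * 179; sigma = (1 + 2 + 4 + 8 + 16) * (1 + 3 + 9) * (1 + 179) = 31 * 13 * 180 = 72540; answer 72540
Step 3: S2 = 72540; m = -37; cross terms: (-6*-22 - 11*-29)=451, (11*28 - 15*-22)=638, (15*-37 - -14*28)=-163, (-14*-29 - -6*-37)=184; twice the area = |1110| = 1110; area = 555; answer 555
Step 4: S3 = 555; threaded value p + q = 556; w = 25346; 25346 = 2 * 19 * 23 * 29; sigma = (1 + 2) * (1 + 19) * (1 + 23) * (1 + 29) = 3 * 20 * 24 * 30 = 43200; answer 43200

43200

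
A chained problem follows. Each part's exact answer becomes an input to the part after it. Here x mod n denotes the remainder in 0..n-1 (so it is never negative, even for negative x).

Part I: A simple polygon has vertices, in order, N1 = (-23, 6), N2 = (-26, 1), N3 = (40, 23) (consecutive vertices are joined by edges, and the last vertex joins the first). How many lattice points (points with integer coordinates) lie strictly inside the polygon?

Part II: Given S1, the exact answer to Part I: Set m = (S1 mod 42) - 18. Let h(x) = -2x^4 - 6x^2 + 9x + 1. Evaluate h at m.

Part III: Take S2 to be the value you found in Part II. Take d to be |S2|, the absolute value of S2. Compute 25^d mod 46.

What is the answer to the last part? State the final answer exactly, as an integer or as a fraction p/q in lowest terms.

1

Part I: cross terms: (-23*1 - -26*6)=133, (-26*23 - 40*1)=-638, (40*6 - -23*23)=769; twice the area = |264| = 264; area = 132; boundary points = 1 + 22 + 1 = 24; strictly interior points = area - boundary/2 + 1 = 121; answer 121
Part II: S1 = 121; m = 19; -2*(19)^4 - 6*(19)^2 + 9*(19)^1 + 1 = (-260642) + (-2166) + (171) + (1) = -262636; answer -262636
Part III: S2 = -262636; d = 262636; squarings mod 46: 25^1=25, 25^2=27, 25^4=39, 25^8=3, 25^16=9, 25^32=35, 25^64=29, 25^128=13, 25^256=31, 25^512=41, 25^1024=25, 25^2048=27, 25^4096=39, 25^8192=3, 25^16384=9, 25^32768=35, 25^65536=29, 25^131072=13, 25^262144=31; 25^262636 = 25^4 * 25^8 * 25^32 * 25^64 * 25^128 * 25^256 * 25^262144 = 1 (mod 46); answer 1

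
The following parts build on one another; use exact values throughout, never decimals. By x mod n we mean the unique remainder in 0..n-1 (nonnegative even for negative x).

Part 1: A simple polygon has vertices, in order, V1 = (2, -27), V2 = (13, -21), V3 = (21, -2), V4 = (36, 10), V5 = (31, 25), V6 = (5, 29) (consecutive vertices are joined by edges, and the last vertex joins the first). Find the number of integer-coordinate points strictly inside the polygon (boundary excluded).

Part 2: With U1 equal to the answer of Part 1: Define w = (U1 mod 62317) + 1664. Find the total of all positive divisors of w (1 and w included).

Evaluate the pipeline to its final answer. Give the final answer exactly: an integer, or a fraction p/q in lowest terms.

2856

Part 1: cross terms: (2*-21 - 13*-27)=309, (13*-2 - 21*-21)=415, (21*10 - 36*-2)=282, (36*25 - 31*10)=590, (31*29 - 5*25)=774, (5*-27 - 2*29)=-193; twice the area = |2177| = 2177; area = 2177/2; boundary points = 1 + 1 + 3 + 5 + 2 + 1 = 13; strictly interior points = area - boundary/2 + 1 = 1083; answer 1083
Part 2: U1 = 1083; w = 2747; 2747 = 41 * 67; sigma = (1 + 41) * (1 + 67) = 42 * 68 = 2856; answer 2856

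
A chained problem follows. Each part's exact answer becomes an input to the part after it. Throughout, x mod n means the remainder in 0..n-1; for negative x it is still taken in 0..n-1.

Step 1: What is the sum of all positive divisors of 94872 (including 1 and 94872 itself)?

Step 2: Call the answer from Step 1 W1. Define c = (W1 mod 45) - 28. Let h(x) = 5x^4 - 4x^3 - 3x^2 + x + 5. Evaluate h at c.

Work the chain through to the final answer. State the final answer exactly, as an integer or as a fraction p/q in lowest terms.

Step 1: 94872 = 2^3 * 3 * 59 * 67; sigma = (1 + 2 + 4 + 8) * (1 + 3) * (1 + 59) * (1 + 67) = 15 * 4 * 60 * 68 = 244800; answer 244800
Step 2: W1 = 244800; c = -28; 5*(-28)^4 - 4*(-28)^3 - 3*(-28)^2 + 1*(-28)^1 + 5 = (3073280) + (87808) + (-2352) + (-28) + (5) = 3158713; answer 3158713

3158713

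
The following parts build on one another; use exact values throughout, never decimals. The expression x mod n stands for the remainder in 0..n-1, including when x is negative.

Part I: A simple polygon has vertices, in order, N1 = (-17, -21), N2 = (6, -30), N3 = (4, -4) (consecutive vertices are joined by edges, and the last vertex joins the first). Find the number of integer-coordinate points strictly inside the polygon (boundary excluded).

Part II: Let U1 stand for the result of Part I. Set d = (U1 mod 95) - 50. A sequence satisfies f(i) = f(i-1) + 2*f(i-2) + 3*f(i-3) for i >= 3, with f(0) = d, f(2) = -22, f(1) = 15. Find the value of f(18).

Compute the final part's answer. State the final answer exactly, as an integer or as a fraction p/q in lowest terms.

-33688697

Part I: cross terms: (-17*-30 - 6*-21)=636, (6*-4 - 4*-30)=96, (4*-21 - -17*-4)=-152; twice the area = |580| = 580; area = 290; boundary points = 1 + 2 + 1 = 4; strictly interior points = area - boundary/2 + 1 = 289; answer 289
Part II: U1 = 289; d = -46; f(3) = 1*(-22) + 2*(15) + 3*(-46) = -130; iterating: f(3)=-130, f(4)=-129, f(5)=-455, f(6)=-1103, f(7)=-2400, f(8)=-5971, f(9)=-14080, f(10)=-33222, f(11)=-79295, f(12)=-187979, f(13)=-446235, f(14)=-1060078, f(15)=-2516485, f(16)=-5975346, f(17)=-14188550, f(18)=-33688697; answer -33688697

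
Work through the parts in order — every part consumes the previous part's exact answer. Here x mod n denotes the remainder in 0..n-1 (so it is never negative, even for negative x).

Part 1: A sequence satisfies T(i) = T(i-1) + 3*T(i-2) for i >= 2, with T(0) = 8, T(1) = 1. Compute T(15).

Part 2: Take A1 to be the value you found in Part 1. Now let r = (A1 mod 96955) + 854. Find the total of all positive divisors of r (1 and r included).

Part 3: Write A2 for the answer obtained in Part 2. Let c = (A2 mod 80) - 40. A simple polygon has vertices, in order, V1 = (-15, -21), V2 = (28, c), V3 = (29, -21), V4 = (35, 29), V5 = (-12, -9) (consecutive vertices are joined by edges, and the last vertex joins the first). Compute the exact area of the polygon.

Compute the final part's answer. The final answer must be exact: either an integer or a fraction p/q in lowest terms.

Part 1: T(2) = 1*(1) + 3*(8) = 25; iterating: T(2)=25, T(3)=28, T(4)=103, T(5)=187, T(6)=496, T(7)=1057, T(8)=2545, T(9)=5716, T(10)=13351, T(11)=30499, T(12)=70552, T(13)=162049, T(14)=373705, T(15)=859852; answer 859852
Part 2: A1 = 859852; r = 85066; 85066 = 2 * 42533; sigma = (1 + 2) * (1 + 42533) = 3 * 42534 = 127602; answer 127602
Part 3: A2 = 127602; c = -38; cross terms: (-15*-38 - 28*-21)=1158, (28*-21 - 29*-38)=514, (29*29 - 35*-21)=1576, (35*-9 - -12*29)=33, (-12*-21 - -15*-9)=117; twice the area = |3398| = 3398; area = 1699; answer 1699

1699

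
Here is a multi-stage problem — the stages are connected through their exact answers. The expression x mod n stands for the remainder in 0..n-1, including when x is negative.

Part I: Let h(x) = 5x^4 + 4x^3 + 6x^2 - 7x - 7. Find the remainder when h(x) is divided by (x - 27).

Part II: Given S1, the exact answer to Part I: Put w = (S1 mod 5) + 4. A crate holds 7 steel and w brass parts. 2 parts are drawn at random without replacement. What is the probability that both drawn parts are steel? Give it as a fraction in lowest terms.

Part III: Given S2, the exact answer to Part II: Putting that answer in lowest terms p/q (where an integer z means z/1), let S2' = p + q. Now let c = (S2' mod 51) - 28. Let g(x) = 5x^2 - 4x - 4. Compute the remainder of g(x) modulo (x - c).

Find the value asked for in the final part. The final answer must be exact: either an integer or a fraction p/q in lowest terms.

Part I: remainder = value at the root: 5*(27)^4 + 4*(27)^3 + 6*(27)^2 - 7*(27)^1 - 7 = (2657205) + (78732) + (4374) + (-189) + (-7) = 2740115; answer 2740115
Part II: S1 = 2740115; w = 4; total draws C(11,2) = 55; favorable C(7,2) = 21; P = 21/55; answer 21/55
Part III: S2 = 21/55; threaded value p + q = 76; c = -3; remainder = value at the root: 5*(-3)^2 - 4*(-3)^1 - 4 = (45) + (12) + (-4) = 53; answer 53

53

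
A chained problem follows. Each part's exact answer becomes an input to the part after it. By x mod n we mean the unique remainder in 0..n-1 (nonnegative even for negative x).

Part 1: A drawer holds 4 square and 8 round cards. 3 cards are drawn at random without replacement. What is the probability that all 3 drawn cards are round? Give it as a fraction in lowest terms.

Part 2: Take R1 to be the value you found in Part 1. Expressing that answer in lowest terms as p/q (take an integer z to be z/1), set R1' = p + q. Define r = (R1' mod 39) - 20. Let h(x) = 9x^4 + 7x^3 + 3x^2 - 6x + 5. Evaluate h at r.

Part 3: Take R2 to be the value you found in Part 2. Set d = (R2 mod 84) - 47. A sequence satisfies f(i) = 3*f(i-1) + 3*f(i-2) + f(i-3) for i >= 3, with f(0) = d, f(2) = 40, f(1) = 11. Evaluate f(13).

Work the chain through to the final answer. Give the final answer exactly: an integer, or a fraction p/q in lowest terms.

114664049

Part 1: total draws C(12,3) = 220; favorable C(8,3) = 56; P = 14/55; answer 14/55
Part 2: R1 = 14/55; threaded value p + q = 69; r = 10; 9*(10)^4 + 7*(10)^3 + 3*(10)^2 - 6*(10)^1 + 5 = (90000) + (7000) + (300) + (-60) + (5) = 97245; answer 97245
Part 3: R2 = 97245; d = 10; f(3) = 3*(40) + 3*(11) + 1*(10) = 163; iterating: f(3)=163, f(4)=620, f(5)=2389, f(6)=9190, f(7)=35357, f(8)=136030, f(9)=523351, f(10)=2013500, f(11)=7746583, f(12)=29803600, f(13)=114664049; answer 114664049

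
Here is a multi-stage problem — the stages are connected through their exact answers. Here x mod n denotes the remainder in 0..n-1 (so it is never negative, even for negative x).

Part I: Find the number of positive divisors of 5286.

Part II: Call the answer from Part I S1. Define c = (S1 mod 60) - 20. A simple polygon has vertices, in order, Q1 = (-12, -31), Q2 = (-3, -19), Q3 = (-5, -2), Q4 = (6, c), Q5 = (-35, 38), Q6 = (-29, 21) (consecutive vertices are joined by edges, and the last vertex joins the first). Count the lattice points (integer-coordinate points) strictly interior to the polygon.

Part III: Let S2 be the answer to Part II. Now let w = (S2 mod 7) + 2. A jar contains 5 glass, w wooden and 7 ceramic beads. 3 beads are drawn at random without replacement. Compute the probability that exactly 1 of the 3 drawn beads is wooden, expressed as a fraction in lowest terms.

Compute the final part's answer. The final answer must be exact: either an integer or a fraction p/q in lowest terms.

154/323

Part I: 5286 = 2 * 3 * 881; number of divisors = (1+1) * (1+1) * (1+1) = 8; answer 8
Part II: S1 = 8; c = -12; cross terms: (-12*-19 - -3*-31)=135, (-3*-2 - -5*-19)=-89, (-5*-12 - 6*-2)=72, (6*38 - -35*-12)=-192, (-35*21 - -29*38)=367, (-29*-31 - -12*21)=1151; twice the area = |1444| = 1444; area = 722; boundary points = 3 + 1 + 1 + 1 + 1 + 1 = 8; strictly interior points = area - boundary/2 + 1 = 719; answer 719
Part III: S2 = 719; w = 7; total draws C(19,3) = 969; favorable C(7,1)*C(12,2) = 462; P = 154/323; answer 154/323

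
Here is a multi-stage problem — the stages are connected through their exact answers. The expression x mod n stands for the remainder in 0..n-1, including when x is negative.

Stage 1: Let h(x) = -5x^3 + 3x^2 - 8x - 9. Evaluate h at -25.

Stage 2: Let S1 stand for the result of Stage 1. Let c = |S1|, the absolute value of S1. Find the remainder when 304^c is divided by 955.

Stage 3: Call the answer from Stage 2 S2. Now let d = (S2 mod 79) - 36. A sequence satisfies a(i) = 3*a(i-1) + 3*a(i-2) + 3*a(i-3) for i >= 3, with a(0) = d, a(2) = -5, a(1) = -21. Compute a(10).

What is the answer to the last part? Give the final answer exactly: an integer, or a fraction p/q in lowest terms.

Stage 1: -5*(-25)^3 + 3*(-25)^2 - 8*(-25)^1 - 9 = (78125) + (1875) + (200) + (-9) = 80191; answer 80191
Stage 2: S1 = 80191; c = 80191; squarings mod 955: 304^1=304, 304^2=736, 304^4=211, 304^8=591, 304^16=706, 304^32=881, 304^64=701, 304^128=531, 304^256=236, 304^512=306, 304^1024=46, 304^2048=206, 304^4096=416, 304^8192=201, 304^16384=291, 304^32768=641, 304^65536=231; 304^80191 = 304^1 * 304^2 * 304^4 * 304^8 * 304^16 * 304^32 * 304^256 * 304^2048 * 304^4096 * 304^8192 * 304^65536 = 539 (mod 955); answer 539
Stage 3: S2 = 539; d = 29; a(3) = 3*(-5) + 3*(-21) + 3*(29) = 9; iterating: a(3)=9, a(4)=-51, a(5)=-141, a(6)=-549, a(7)=-2223, a(8)=-8739, a(9)=-34533, a(10)=-136485; answer -136485

-136485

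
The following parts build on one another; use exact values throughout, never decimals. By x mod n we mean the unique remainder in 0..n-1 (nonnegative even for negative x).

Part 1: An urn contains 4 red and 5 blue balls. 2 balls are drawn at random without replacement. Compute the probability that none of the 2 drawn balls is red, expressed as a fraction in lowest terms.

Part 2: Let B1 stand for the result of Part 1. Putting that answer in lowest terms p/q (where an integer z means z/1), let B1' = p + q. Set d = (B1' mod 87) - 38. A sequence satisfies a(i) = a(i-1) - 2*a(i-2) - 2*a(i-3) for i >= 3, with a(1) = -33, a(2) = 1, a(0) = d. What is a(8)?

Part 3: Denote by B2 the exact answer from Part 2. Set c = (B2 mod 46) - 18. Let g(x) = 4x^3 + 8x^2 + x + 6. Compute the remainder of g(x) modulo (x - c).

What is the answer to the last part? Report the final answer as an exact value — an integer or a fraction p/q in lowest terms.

Part 1: total draws C(9,2) = 36; favorable C(5,2) = 10; P = 5/18; answer 5/18
Part 2: B1 = 5/18; threaded value p + q = 23; d = -15; a(3) = 1*(1) - 2*(-33) - 2*(-15) = 97; iterating: a(3)=97, a(4)=161, a(5)=-35, a(6)=-551, a(7)=-803, a(8)=369; answer 369
Part 3: B2 = 369; c = -17; remainder = value at the root: 4*(-17)^3 + 8*(-17)^2 + 1*(-17)^1 + 6 = (-19652) + (2312) + (-17) + (6) = -17351; answer -17351

-17351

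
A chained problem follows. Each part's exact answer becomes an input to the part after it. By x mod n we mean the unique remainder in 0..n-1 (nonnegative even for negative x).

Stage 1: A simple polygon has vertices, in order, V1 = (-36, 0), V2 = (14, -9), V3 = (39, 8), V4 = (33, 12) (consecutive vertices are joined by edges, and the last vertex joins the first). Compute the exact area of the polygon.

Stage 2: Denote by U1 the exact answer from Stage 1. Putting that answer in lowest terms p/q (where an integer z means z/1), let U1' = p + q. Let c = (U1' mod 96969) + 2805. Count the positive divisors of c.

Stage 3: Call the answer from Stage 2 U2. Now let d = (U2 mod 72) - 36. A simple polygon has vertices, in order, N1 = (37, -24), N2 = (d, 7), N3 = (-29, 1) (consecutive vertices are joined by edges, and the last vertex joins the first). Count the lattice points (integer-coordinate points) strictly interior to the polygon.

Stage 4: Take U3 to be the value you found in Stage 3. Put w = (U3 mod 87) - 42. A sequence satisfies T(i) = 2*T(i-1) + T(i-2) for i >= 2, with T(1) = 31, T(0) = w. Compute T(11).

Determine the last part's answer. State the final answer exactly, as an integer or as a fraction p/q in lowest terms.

Stage 1: cross terms: (-36*-9 - 14*0)=324, (14*8 - 39*-9)=463, (39*12 - 33*8)=204, (33*0 - -36*12)=432; twice the area = |1423| = 1423; area = 1423/2; answer 1423/2
Stage 2: U1 = 1423/2; threaded value p + q = 1425; c = 4230; 4230 = 2 * 3^2 * 5 * 47; number of divisors = (1+1) * (2+1) * (1+1) * (1+1) = 24; answer 24
Stage 3: U2 = 24; d = -12; cross terms: (37*7 - -12*-24)=-29, (-12*1 - -29*7)=191, (-29*-24 - 37*1)=659; twice the area = |821| = 821; area = 821/2; boundary points = 1 + 1 + 1 = 3; strictly interior points = area - boundary/2 + 1 = 410; answer 410
Stage 4: U3 = 410; w = 20; T(2) = 2*(31) + 1*(20) = 82; iterating: T(2)=82, T(3)=195, T(4)=472, T(5)=1139, T(6)=2750, T(7)=6639, T(8)=16028, T(9)=38695, T(10)=93418, T(11)=225531; answer 225531

225531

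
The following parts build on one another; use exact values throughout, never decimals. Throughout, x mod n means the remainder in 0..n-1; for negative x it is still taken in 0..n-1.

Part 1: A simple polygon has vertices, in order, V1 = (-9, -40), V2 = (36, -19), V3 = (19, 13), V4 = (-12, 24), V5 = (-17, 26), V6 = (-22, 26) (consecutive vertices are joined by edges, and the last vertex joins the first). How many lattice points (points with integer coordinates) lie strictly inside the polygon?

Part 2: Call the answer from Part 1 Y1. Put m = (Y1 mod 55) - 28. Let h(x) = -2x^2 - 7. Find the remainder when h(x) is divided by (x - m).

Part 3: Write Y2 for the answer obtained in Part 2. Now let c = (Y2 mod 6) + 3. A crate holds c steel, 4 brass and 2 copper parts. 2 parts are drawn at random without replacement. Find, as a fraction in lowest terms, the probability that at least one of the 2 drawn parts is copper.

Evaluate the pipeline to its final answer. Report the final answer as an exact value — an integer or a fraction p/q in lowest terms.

25/91

Part 1: cross terms: (-9*-19 - 36*-40)=1611, (36*13 - 19*-19)=829, (19*24 - -12*13)=612, (-12*26 - -17*24)=96, (-17*26 - -22*26)=130, (-22*-40 - -9*26)=1114; twice the area = |4392| = 4392; area = 2196; boundary points = 3 + 1 + 1 + 1 + 5 + 1 = 12; strictly interior points = area - boundary/2 + 1 = 2191; answer 2191
Part 2: Y1 = 2191; m = 18; remainder = value at the root: -2*(18)^2 - 7 = (-648) + (-7) = -655; answer -655
Part 3: Y2 = -655; c = 8; total draws C(14,2) = 91; complement C(12,2) = 66; favorable 91 - 66 = 25; P = 25/91; answer 25/91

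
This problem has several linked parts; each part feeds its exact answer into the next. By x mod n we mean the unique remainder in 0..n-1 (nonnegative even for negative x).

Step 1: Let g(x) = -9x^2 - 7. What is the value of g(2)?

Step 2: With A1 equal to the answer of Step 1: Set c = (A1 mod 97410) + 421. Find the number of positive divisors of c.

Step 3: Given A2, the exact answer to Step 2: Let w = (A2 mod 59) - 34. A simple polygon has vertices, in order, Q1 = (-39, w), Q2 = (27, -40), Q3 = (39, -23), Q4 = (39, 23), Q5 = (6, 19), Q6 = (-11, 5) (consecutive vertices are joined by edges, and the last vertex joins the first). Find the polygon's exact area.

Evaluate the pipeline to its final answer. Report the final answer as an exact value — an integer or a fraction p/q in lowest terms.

2855

Step 1: -9*(2)^2 - 7 = (-36) + (-7) = -43; answer -43
Step 2: A1 = -43; c = 97788; 97788 = 2^2 * 3 * 29 * 281; number of divisors = (2+1) * (1+1) * (1+1) * (1+1) = 24; answer 24
Step 3: A2 = 24; w = -10; cross terms: (-39*-40 - 27*-10)=1830, (27*-23 - 39*-40)=939, (39*23 - 39*-23)=1794, (39*19 - 6*23)=603, (6*5 - -11*19)=239, (-11*-10 - -39*5)=305; twice the area = |5710| = 5710; area = 2855; answer 2855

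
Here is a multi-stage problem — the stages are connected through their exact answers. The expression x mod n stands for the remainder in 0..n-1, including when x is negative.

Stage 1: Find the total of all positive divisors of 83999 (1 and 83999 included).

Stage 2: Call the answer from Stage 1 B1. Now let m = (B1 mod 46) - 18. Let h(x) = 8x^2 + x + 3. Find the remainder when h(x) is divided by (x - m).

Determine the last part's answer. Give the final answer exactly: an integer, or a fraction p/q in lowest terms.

Stage 1: 83999 = 19 * 4421; sigma = (1 + 19) * (1 + 4421) = 20 * 4422 = 88440; answer 88440
Stage 2: B1 = 88440; m = 10; remainder = value at the root: 8*(10)^2 + 1*(10)^1 + 3 = (800) + (10) + (3) = 813; answer 813

813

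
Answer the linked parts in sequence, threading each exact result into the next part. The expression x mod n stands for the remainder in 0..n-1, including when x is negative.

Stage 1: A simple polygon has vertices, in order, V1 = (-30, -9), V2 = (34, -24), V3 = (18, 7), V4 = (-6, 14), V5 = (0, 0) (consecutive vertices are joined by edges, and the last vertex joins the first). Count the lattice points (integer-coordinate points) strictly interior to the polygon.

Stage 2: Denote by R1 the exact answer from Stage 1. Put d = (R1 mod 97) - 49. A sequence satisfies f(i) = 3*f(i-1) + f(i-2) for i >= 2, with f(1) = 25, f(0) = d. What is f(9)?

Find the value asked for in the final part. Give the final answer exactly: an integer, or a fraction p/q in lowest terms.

218221

Stage 1: cross terms: (-30*-24 - 34*-9)=1026, (34*7 - 18*-24)=670, (18*14 - -6*7)=294, (-6*0 - 0*14)=0, (0*-9 - -30*0)=0; twice the area = |1990| = 1990; area = 995; boundary points = 1 + 1 + 1 + 2 + 3 = 8; strictly interior points = area - boundary/2 + 1 = 992; answer 992
Stage 2: R1 = 992; d = -27; f(2) = 3*(25) + 1*(-27) = 48; iterating: f(2)=48, f(3)=169, f(4)=555, f(5)=1834, f(6)=6057, f(7)=20005, f(8)=66072, f(9)=218221; answer 218221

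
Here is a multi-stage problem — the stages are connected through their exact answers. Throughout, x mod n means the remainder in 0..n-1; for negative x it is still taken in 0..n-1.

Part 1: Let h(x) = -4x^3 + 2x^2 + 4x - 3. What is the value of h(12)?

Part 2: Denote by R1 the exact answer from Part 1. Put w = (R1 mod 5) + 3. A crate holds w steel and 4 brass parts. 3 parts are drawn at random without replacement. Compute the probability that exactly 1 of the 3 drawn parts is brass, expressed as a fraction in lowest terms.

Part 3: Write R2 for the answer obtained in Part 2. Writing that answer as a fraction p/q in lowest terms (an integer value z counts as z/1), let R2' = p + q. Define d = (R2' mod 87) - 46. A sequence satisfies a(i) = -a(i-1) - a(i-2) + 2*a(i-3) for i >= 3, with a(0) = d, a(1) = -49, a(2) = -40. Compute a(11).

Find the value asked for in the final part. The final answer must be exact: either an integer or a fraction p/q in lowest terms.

Part 1: -4*(12)^3 + 2*(12)^2 + 4*(12)^1 - 3 = (-6912) + (288) + (48) + (-3) = -6579; answer -6579
Part 2: R1 = -6579; w = 4; total draws C(8,3) = 56; favorable C(4,1)*C(4,2) = 24; P = 3/7; answer 3/7
Part 3: R2 = 3/7; threaded value p + q = 10; d = -36; a(3) = -1*(-40) - 1*(-49) + 2*(-36) = 17; iterating: a(3)=17, a(4)=-75, a(5)=-22, a(6)=131, a(7)=-259, a(8)=84, a(9)=437, a(10)=-1039, a(11)=770; answer 770

770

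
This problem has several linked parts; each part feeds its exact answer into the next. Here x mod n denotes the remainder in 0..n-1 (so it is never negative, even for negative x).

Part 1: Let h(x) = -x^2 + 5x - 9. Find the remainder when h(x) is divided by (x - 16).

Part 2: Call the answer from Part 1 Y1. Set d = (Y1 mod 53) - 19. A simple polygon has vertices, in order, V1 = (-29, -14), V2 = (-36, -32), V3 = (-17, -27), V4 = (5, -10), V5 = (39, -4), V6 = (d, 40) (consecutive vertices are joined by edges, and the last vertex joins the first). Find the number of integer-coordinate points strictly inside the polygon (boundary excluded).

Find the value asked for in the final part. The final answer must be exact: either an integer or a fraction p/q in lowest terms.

Part 1: remainder = value at the root: -1*(16)^2 + 5*(16)^1 - 9 = (-256) + (80) + (-9) = -185; answer -185
Part 2: Y1 = -185; d = 8; cross terms: (-29*-32 - -36*-14)=424, (-36*-27 - -17*-32)=428, (-17*-10 - 5*-27)=305, (5*-4 - 39*-10)=370, (39*40 - 8*-4)=1592, (8*-14 - -29*40)=1048; twice the area = |4167| = 4167; area = 4167/2; boundary points = 1 + 1 + 1 + 2 + 1 + 1 = 7; strictly interior points = area - boundary/2 + 1 = 2081; answer 2081

2081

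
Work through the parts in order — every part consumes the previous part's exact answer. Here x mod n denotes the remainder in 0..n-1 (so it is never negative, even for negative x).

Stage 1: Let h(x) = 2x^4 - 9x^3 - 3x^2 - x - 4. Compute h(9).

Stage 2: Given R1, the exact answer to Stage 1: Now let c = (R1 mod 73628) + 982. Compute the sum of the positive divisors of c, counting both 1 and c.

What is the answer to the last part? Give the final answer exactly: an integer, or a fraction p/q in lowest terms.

Stage 1: 2*(9)^4 - 9*(9)^3 - 3*(9)^2 - 1*(9)^1 - 4 = (13122) + (-6561) + (-243) + (-9) + (-4) = 6305; answer 6305
Stage 2: R1 = 6305; c = 7287; 7287 = 3 * 7 * 347; sigma = (1 + 3) * (1 + 7) * (1 + 347) = 4 * 8 * 348 = 11136; answer 11136

11136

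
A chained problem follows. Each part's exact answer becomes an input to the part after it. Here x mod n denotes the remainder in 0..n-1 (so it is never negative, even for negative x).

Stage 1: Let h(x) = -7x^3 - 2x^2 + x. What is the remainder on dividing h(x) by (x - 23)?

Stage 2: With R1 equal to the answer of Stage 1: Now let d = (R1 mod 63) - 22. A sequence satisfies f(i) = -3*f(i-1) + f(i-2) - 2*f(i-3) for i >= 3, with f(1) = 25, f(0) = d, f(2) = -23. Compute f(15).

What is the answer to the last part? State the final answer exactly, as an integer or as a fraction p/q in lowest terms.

189731692

Stage 1: remainder = value at the root: -7*(23)^3 - 2*(23)^2 + 1*(23)^1 = (-85169) + (-1058) + (23) = -86204; answer -86204
Stage 2: R1 = -86204; d = 21; f(3) = -3*(-23) + 1*(25) - 2*(21) = 52; iterating: f(3)=52, f(4)=-229, f(5)=785, f(6)=-2688, f(7)=9307, f(8)=-32179, f(9)=111220, f(10)=-384453, f(11)=1328937, f(12)=-4593704, f(13)=15878955, f(14)=-54888443, f(15)=189731692; answer 189731692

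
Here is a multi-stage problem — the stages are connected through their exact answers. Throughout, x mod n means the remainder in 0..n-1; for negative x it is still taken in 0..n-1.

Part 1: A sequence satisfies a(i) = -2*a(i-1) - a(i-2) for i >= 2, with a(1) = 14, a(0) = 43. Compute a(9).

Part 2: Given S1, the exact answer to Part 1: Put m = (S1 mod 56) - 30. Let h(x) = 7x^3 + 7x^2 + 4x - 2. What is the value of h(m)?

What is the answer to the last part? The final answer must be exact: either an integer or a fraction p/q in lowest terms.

Part 1: a(2) = -2*(14) - 1*(43) = -71; iterating: a(2)=-71, a(3)=128, a(4)=-185, a(5)=242, a(6)=-299, a(7)=356, a(8)=-413, a(9)=470; answer 470
Part 2: S1 = 470; m = -8; 7*(-8)^3 + 7*(-8)^2 + 4*(-8)^1 - 2 = (-3584) + (448) + (-32) + (-2) = -3170; answer -3170

-3170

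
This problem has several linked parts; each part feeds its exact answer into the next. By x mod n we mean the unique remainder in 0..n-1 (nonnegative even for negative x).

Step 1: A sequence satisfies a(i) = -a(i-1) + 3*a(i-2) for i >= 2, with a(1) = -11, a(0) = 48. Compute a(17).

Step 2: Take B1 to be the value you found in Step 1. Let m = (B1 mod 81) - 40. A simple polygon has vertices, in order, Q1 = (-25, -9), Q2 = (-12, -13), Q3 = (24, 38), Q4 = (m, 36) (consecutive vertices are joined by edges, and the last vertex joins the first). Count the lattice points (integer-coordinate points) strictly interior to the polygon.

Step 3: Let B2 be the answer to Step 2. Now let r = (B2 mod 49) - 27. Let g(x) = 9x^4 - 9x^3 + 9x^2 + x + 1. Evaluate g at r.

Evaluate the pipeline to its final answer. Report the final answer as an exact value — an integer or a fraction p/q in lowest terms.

11

Step 1: a(2) = -1*(-11) + 3*(48) = 155; iterating: a(2)=155, a(3)=-188, a(4)=653, a(5)=-1217, a(6)=3176, a(7)=-6827, a(8)=16355, a(9)=-36836, a(10)=85901, a(11)=-196409, a(12)=454112, a(13)=-1043339, a(14)=2405675, a(15)=-5535692, a(16)=12752717, a(17)=-29359793; answer -29359793
Step 2: B1 = -29359793; m = -6; cross terms: (-25*-13 - -12*-9)=217, (-12*38 - 24*-13)=-144, (24*36 - -6*38)=1092, (-6*-9 - -25*36)=954; twice the area = |2119| = 2119; area = 2119/2; boundary points = 1 + 3 + 2 + 1 = 7; strictly interior points = area - boundary/2 + 1 = 1057; answer 1057
Step 3: B2 = 1057; r = 1; 9*(1)^4 - 9*(1)^3 + 9*(1)^2 + 1*(1)^1 + 1 = (9) + (-9) + (9) + (1) + (1) = 11; answer 11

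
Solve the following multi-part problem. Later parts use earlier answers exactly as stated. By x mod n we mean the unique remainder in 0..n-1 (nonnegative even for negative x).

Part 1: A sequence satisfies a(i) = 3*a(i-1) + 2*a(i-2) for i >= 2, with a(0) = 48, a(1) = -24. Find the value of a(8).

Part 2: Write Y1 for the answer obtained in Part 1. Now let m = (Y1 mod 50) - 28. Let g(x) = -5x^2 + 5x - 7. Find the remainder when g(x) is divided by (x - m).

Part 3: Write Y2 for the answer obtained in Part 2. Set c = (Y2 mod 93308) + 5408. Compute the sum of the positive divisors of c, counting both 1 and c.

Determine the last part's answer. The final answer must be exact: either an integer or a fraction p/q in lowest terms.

136752

Part 1: a(2) = 3*(-24) + 2*(48) = 24; iterating: a(2)=24, a(3)=24, a(4)=120, a(5)=408, a(6)=1464, a(7)=5208, a(8)=18552; answer 18552
Part 2: Y1 = 18552; m = -26; remainder = value at the root: -5*(-26)^2 + 5*(-26)^1 - 7 = (-3380) + (-130) + (-7) = -3517; answer -3517
Part 3: Y2 = -3517; c = 95199; 95199 = 3 * 13 * 2441; sigma = (1 + 3) * (1 + 13) * (1 + 2441) = 4 * 14 * 2442 = 136752; answer 136752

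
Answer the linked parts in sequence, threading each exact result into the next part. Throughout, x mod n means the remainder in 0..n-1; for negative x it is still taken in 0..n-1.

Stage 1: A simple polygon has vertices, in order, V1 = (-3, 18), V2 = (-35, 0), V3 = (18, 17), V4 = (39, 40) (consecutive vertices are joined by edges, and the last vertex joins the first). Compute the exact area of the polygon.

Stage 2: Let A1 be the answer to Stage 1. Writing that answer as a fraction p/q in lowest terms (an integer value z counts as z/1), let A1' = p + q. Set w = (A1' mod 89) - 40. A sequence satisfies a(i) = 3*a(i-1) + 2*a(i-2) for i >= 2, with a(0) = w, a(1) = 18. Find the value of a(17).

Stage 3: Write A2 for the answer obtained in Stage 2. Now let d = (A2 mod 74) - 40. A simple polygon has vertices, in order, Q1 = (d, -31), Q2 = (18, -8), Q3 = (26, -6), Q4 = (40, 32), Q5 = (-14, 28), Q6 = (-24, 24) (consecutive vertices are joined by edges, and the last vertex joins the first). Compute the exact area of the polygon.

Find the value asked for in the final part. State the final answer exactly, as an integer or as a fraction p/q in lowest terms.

Stage 1: cross terms: (-3*0 - -35*18)=630, (-35*17 - 18*0)=-595, (18*40 - 39*17)=57, (39*18 - -3*40)=822; twice the area = |914| = 914; area = 457; answer 457
Stage 2: A1 = 457; threaded value p + q = 458; w = -27; a(2) = 3*(18) + 2*(-27) = 0; iterating: a(2)=0, a(3)=36, a(4)=108, a(5)=396, a(6)=1404, a(7)=5004, a(8)=17820, a(9)=63468, a(10)=226044, a(11)=805068, a(12)=2867292, a(13)=10212012, a(14)=36370620, a(15)=129535884, a(16)=461348892, a(17)=1643118444; answer 1643118444
Stage 3: A2 = 1643118444; d = -18; cross terms: (-18*-8 - 18*-31)=702, (18*-6 - 26*-8)=100, (26*32 - 40*-6)=1072, (40*28 - -14*32)=1568, (-14*24 - -24*28)=336, (-24*-31 - -18*24)=1176; twice the area = |4954| = 4954; area = 2477; answer 2477

2477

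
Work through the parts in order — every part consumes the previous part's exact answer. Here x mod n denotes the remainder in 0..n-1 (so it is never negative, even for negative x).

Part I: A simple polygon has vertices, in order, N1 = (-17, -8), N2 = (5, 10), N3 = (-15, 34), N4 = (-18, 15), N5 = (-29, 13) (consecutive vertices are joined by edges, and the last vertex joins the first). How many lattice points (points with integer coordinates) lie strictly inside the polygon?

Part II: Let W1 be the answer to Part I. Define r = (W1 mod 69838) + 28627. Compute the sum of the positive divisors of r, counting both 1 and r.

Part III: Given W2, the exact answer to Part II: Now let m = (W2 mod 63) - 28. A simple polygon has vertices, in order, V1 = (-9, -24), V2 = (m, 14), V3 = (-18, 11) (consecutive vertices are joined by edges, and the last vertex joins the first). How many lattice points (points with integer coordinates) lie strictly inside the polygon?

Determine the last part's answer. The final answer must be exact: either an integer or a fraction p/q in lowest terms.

Part I: cross terms: (-17*10 - 5*-8)=-130, (5*34 - -15*10)=320, (-15*15 - -18*34)=387, (-18*13 - -29*15)=201, (-29*-8 - -17*13)=453; twice the area = |1231| = 1231; area = 1231/2; boundary points = 2 + 4 + 1 + 1 + 3 = 11; strictly interior points = area - boundary/2 + 1 = 611; answer 611
Part II: W1 = 611; r = 29238; 29238 = 2 * 3 * 11 * 443; sigma = (1 + 2) * (1 + 3) * (1 + 11) * (1 + 443) = 3 * 4 * 12 * 444 = 63936; answer 63936
Part III: W2 = 63936; m = 26; cross terms: (-9*14 - 26*-24)=498, (26*11 - -18*14)=538, (-18*-24 - -9*11)=531; twice the area = |1567| = 1567; area = 1567/2; boundary points = 1 + 1 + 1 = 3; strictly interior points = area - boundary/2 + 1 = 783; answer 783

783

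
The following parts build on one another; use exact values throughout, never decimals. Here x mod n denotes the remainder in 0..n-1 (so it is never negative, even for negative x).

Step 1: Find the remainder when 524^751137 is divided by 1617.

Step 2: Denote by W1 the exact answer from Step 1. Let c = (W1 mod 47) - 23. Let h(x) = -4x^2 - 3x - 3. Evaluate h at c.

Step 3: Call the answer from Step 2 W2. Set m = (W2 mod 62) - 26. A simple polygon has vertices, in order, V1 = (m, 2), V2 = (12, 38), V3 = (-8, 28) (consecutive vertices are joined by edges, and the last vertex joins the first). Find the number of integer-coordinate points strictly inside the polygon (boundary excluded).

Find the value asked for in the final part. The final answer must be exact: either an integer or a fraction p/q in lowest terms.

241

Step 1: squarings mod 1617: 524^1=524, 524^2=1303, 524^4=1576, 524^8=64, 524^16=862, 524^32=841, 524^64=652, 524^128=1450, 524^256=400, 524^512=1534, 524^1024=421, 524^2048=988, 524^4096=1093, 524^8192=1303, 524^16384=1576, 524^32768=64, 524^65536=862, 524^131072=841, 524^262144=652, 524^524288=1450; 524^751137 = 524^1 * 524^32 * 524^512 * 524^1024 * 524^4096 * 524^8192 * 524^16384 * 524^65536 * 524^131072 * 524^524288 = 314 (mod 1617); answer 314
Step 2: W1 = 314; c = 9; -4*(9)^2 - 3*(9)^1 - 3 = (-324) + (-27) + (-3) = -354; answer -354
Step 3: W2 = -354; m = -8; cross terms: (-8*38 - 12*2)=-328, (12*28 - -8*38)=640, (-8*2 - -8*28)=208; twice the area = |520| = 520; area = 260; boundary points = 4 + 10 + 26 = 40; strictly interior points = area - boundary/2 + 1 = 241; answer 241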